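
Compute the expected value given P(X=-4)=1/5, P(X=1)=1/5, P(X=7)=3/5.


E[X] = sum(x * P(x))
= -4*1/5 + 1*1/5 + 7*3/5
= 18/5

18/5


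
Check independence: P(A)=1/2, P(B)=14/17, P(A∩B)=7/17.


P(A)*P(B) = 1/2*14/17 = 7/17
P(A∩B) = 7/17, which equals P(A)P(B), so independent

Yes, A and B are independent


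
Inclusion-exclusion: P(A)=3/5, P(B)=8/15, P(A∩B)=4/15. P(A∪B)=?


P(A∪B) = P(A) + P(B) - P(A∩B)
= 3/5 + 8/15 - 4/15 = 13/15

13/15


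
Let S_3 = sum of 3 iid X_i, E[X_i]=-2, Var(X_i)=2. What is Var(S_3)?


By independence, Var(S_n) = n*Var(X_1) = 3*2 = 6

6


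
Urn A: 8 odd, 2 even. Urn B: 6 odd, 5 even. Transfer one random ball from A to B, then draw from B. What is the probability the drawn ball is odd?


P(transfer odd) = 8/10 = 4/5; P(transfer even) = 1/5
If odd transferred: Urn II has 7 odd of 12, so P(odd|odd moved) = 7/12
If even transferred: Urn II has 6 odd of 12, so P(odd|even moved) = 1/2
By total probability: P(odd) = 4/5*7/12 + 1/5*1/2 = 17/30

17/30


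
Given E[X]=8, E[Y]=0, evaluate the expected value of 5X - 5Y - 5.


E[5X - 5Y - 5] = 5*E[X] - 5*E[Y] - 5
= (5)*(8) + (-5)*(0) + (-5)
= 40 + 0 - 5 = 35

35


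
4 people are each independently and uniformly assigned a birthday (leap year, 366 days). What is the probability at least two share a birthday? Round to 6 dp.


P(all different) = prod((366-i)/366 for i=0..3) = 0.983689
P(at least one match) = 1 - 0.983689 = 0.016311

0.016311


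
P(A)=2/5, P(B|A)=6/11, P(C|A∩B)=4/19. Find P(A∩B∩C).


P(A∩B∩C) = P(A) * P(B|A) * P(C|A∩B)
= 2/5 * 6/11 * 4/19
= 12/55 * 4/19 = 48/1045

48/1045


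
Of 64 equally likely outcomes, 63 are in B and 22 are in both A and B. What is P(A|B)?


P(A|B) = P(A∩B)/P(B) = (22/64)/(63/64) = 22/63

22/63


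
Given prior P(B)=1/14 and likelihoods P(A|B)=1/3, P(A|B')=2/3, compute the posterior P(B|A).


P(A) = P(A|B)P(B) + P(A|B')P(B') = 1/3*1/14 + 2/3*13/14 = 9/14
P(B|A) = P(A|B)P(B)/P(A) = (1/42)/(9/14) = 1/27

1/27


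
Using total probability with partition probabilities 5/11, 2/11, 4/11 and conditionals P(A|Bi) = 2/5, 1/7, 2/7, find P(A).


P(A) = P(A|B1)P(B1) + P(A|B2)P(B2) + P(A|B3)P(B3)
= 2/5*5/11 + 1/7*2/11 + 2/7*4/11
= 2/11 + 2/77 + 8/77 = 24/77

24/77


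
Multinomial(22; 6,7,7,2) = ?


22! = 1124000727777607680000
Denominator: 6!=720 * 7!=5040 * 7!=5040 * 2!=2
Coefficient = 1124000727777607680000 / 36578304000 = 30728617920

30728617920


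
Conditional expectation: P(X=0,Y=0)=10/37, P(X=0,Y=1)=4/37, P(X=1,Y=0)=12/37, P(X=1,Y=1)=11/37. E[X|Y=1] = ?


P(Y=1) = 15/37
E[X|Y=1] = (0*4 + 1*11)/15 = 11/15

11/15


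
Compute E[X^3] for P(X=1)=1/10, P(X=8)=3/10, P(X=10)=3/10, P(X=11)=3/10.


E[X^3] = sum(g(x)*P(x))
= 1*1/10 + 512*3/10 + 1000*3/10 + 1331*3/10
= 853

853


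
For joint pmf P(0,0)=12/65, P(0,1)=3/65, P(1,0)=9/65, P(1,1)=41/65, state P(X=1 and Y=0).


Read from table: P(X=1, Y=0) = 9/65

9/65


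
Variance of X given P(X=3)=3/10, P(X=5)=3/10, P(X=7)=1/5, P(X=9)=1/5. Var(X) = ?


E[X] = 28/5, E[X^2] = 181/5
Var(X) = E[X^2] - (E[X])^2 = 181/5 - (28/5)^2 = 121/25

121/25


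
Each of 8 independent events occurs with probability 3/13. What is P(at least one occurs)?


P(at least one) = 1 - P(none)
P(none) = (1 - 3/13)^8 = (10/13)^8 = 100000000/815730721
P(at least one) = 1 - 100000000/815730721 = 715730721/815730721

715730721/815730721


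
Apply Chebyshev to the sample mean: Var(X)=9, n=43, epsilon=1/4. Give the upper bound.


Var(Xbar) = Var(X)/n = 9/43
Chebyshev: P(|Xbar-mu| >= 1/4) <= Var(Xbar)/(1/4)^2 = (9/43)/(1/16) = 144/43
Bound exceeds 1, so trivial bound: 1

1


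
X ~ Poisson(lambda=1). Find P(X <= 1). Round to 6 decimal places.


P(X<=1) = e^(-1)*1^0/0! + e^(-1)*1^1/1!
≈ 0.3678794412 + 0.3678794412
= 0.7357588824
≈ 0.735759

0.735759


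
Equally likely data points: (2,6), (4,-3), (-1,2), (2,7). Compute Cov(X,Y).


E[X]=7/4, E[Y]=3, E[XY]=3
Cov(X,Y) = E[XY] - E[X]E[Y] = 3 - 7/4*3 = -9/4

-9/4


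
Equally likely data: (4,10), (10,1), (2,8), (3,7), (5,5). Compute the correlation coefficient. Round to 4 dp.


Cov(X,Y) = -7.3600, Var(X) = 7.7600, Var(Y) = 9.3600
rho = Cov/(sqrt(VarX)*sqrt(VarY)) = -0.8636

-0.8636


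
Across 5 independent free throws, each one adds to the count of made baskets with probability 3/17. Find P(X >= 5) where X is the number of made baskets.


P(X>=5) = P(X=5)
= 243/1419857
= 243/1419857

243/1419857


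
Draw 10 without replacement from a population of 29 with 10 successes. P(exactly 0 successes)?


P(X=0) = C(10,0)*C(19,10) / C(29,10)
= 1*92378 / 20030010
= 92378/20030010 = 323/70035

323/70035


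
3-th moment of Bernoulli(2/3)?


For Bernoulli: X in {0,1}
E[X^3] = 0^3*(1-2/3) + 1^3*2/3 = 2/3

2/3


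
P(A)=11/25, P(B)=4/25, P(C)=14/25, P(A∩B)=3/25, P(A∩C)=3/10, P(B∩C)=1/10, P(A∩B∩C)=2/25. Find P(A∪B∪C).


P(A∪B∪C) = P(A)+P(B)+P(C) - P(AB)-P(AC)-P(BC) + P(ABC)
= 11/25+4/25+14/25 - 3/25-3/10-1/10 + 2/25
= 18/25

18/25


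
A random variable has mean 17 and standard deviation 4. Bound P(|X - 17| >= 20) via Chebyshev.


k = 20/4 = 5
Chebyshev: P(|X-mu| >= k*sigma) <= 1/k^2 = 1/5^2 = 1/25

1/25


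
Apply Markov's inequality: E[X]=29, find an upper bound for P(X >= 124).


Markov: P(X >= a) <= E[X]/a
P(X >= 124) <= 29/124

29/124


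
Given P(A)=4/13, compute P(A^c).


P(A') = 1 - P(A) = 1 - 4/13 = 9/13

9/13


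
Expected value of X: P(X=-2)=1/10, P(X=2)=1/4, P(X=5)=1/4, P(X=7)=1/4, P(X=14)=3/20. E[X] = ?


E[X] = sum(x * P(x))
= -2*1/10 + 2*1/4 + 5*1/4 + 7*1/4 + 14*3/20
= 27/5

27/5


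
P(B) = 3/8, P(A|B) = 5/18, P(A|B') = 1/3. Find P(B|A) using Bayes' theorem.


P(A) = P(A|B)P(B) + P(A|B')P(B') = 5/18*3/8 + 1/3*5/8 = 5/16
P(B|A) = P(A|B)P(B)/P(A) = (5/48)/(5/16) = 1/3

1/3


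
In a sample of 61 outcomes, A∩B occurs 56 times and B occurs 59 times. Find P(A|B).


P(A|B) = P(A∩B)/P(B) = (56/61)/(59/61) = 56/59

56/59


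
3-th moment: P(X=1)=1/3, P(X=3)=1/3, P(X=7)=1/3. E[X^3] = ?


E[X^3] = sum(x^3 * P(x))
= 1*1/3 + 27*1/3 + 343*1/3
= 371/3

371/3


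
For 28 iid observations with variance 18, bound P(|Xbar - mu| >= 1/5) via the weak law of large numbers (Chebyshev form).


Var(Xbar) = Var(X)/n = 18/28
Chebyshev: P(|Xbar-mu| >= 1/5) <= Var(Xbar)/(1/5)^2 = (9/14)/(1/25) = 225/14
Bound exceeds 1, so trivial bound: 1

1


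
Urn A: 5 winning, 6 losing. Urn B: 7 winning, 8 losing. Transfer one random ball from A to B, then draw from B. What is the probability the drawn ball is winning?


P(transfer winning) = 5/11; P(transfer losing) = 6/11
If winning transferred: Urn II has 8 winning of 16, so P(winning|winning moved) = 1/2
If losing transferred: Urn II has 7 winning of 16, so P(winning|losing moved) = 7/16
By total probability: P(winning) = 5/11*1/2 + 6/11*7/16 = 41/88

41/88


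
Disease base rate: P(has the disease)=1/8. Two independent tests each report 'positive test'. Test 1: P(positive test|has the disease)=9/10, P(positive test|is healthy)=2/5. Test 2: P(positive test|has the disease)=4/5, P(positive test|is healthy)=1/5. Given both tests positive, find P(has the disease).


After test 1: P(+) = 9/10*1/8 + 2/5*7/8 = 37/80
P(B|+) = (9/80)/(37/80) = 9/37
After test 2 (use post1 as new prior): P(+) = 4/5*9/37 + 1/5*28/37 = 64/185
P(B|+,+) = (36/185)/(64/185) = 9/16

9/16


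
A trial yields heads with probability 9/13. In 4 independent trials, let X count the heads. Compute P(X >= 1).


P(X>=1) = P(X=1) + P(X=2) + P(X=3) + P(X=4)
= 2304/28561 + 7776/28561 + 11664/28561 + 6561/28561
= 28305/28561

28305/28561


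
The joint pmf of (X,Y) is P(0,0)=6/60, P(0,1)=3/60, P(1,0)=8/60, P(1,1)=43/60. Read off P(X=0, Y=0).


Read from table: P(X=0, Y=0) = 6/60 = 1/10

1/10


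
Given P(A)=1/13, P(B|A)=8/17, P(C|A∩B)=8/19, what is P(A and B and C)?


P(A∩B∩C) = P(A) * P(B|A) * P(C|A∩B)
= 1/13 * 8/17 * 8/19
= 8/221 * 8/19 = 64/4199

64/4199


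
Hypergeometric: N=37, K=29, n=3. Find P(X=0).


P(X=0) = C(29,0)*C(8,3) / C(37,3)
= 1*56 / 7770
= 56/7770 = 4/555

4/555


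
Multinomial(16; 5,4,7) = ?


16! = 20922789888000
Denominator: 5!=120 * 4!=24 * 7!=5040
Coefficient = 20922789888000 / 14515200 = 1441440

1441440


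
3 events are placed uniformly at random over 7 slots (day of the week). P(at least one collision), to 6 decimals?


P(all different) = prod((7-i)/7 for i=0..2) = 0.612245
P(at least one match) = 1 - 0.612245 = 0.387755

0.387755


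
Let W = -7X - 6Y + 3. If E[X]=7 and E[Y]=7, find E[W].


E[-7X - 6Y + 3] = -7*E[X] - 6*E[Y] + 3
= (-7)*(7) + (-6)*(7) + (3)
= -49 - 42 + 3 = -88

-88


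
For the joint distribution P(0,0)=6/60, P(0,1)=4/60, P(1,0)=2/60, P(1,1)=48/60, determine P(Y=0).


P(Y=0) = P(0,0)+P(1,0) = 6/60 + 2/60 = 8/60 = 2/15

2/15


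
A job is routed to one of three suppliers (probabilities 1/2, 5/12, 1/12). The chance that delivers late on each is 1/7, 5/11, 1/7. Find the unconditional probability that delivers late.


P(A) = P(A|B1)P(B1) + P(A|B2)P(B2) + P(A|B3)P(B3)
= 1/7*1/2 + 5/11*5/12 + 1/7*1/12
= 1/14 + 25/132 + 1/84 = 3/11

3/11


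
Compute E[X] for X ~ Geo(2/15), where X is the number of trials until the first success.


For geometric (trials until first success), E[X] = 1/p = 1/(2/15) = 15/2

15/2


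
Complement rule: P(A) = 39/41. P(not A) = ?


P(A') = 1 - P(A) = 1 - 39/41 = 2/41

2/41


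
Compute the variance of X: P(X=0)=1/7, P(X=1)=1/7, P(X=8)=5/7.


E[X] = 41/7, E[X^2] = 321/7
Var(X) = E[X^2] - (E[X])^2 = 321/7 - (41/7)^2 = 566/49

566/49


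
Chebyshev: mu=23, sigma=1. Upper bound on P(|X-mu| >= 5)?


k = 5/1 = 5
Chebyshev: P(|X-mu| >= k*sigma) <= 1/k^2 = 1/5^2 = 1/25

1/25


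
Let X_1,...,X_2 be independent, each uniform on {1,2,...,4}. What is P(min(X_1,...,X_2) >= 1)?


P(min >= 1) = P(all X_i >= 1) = (P(X_1 >= 1))^2
= (4/4)^2 = 1^2 = 1

1


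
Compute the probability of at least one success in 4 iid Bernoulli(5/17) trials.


P(at least one) = 1 - P(none)
P(none) = (1 - 5/17)^4 = (12/17)^4 = 20736/83521
P(at least one) = 1 - 20736/83521 = 62785/83521

62785/83521


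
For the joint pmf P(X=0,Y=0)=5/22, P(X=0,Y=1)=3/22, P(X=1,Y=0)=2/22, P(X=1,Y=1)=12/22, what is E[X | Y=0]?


P(Y=0) = 7/22
E[X|Y=0] = (0*5 + 1*2)/7 = 2/7

2/7


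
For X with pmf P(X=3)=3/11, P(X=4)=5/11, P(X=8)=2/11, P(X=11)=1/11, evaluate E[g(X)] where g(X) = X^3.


E[X^3] = sum(g(x)*P(x))
= 27*3/11 + 64*5/11 + 512*2/11 + 1331*1/11
= 2756/11

2756/11


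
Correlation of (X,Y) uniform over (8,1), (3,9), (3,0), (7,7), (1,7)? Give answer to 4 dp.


Cov(X,Y) = -2.9200, Var(X) = 7.0400, Var(Y) = 12.9600
rho = Cov/(sqrt(VarX)*sqrt(VarY)) = -0.3057

-0.3057


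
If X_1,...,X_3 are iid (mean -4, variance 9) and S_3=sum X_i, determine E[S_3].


E[S_n] = n*E[X_1] = 3*-4 = -12

-12


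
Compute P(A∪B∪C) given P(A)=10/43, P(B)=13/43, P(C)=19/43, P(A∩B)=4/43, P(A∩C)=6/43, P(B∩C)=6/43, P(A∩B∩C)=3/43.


P(A∪B∪C) = P(A)+P(B)+P(C) - P(AB)-P(AC)-P(BC) + P(ABC)
= 10/43+13/43+19/43 - 4/43-6/43-6/43 + 3/43
= 29/43

29/43


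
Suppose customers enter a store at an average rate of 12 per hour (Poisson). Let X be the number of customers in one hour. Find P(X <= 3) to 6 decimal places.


P(X<=3) = e^(-12)*12^0/0! + e^(-12)*12^1/1! + e^(-12)*12^2/2! + e^(-12)*12^3/3!
≈ 0.0000061442 + 0.0000737305 + 0.0004423833 + 0.0017695332
= 0.0022917912
≈ 0.002292

0.002292


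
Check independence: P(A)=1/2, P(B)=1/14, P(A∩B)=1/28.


P(A)*P(B) = 1/2*1/14 = 1/28
P(A∩B) = 1/28, which equals P(A)P(B), so independent

Yes, A and B are independent


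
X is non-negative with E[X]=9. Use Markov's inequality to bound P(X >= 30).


Markov: P(X >= a) <= E[X]/a
P(X >= 30) <= 9/30 = 3/10

3/10


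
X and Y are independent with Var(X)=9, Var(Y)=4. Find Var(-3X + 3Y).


Independence => Cov(X,Y)=0
Var(-3X + 3Y) = (-3)^2*Var(X) + 3^2*Var(Y)
= 9*9 + 9*4 = 117

117


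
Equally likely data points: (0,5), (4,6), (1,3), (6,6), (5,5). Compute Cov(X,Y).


E[X]=16/5, E[Y]=5, E[XY]=88/5
Cov(X,Y) = E[XY] - E[X]E[Y] = 88/5 - 16/5*5 = 8/5

8/5


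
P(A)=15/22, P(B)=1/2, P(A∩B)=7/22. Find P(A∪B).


P(A∪B) = P(A) + P(B) - P(A∩B)
= 15/22 + 1/2 - 7/22 = 19/22

19/22


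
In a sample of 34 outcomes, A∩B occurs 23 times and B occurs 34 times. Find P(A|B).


P(A|B) = P(A∩B)/P(B) = (23/34)/(34/34) = 23/34

23/34


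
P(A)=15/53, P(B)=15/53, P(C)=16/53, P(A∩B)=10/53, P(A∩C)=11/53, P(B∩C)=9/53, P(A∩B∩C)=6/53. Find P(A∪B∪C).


P(A∪B∪C) = P(A)+P(B)+P(C) - P(AB)-P(AC)-P(BC) + P(ABC)
= 15/53+15/53+16/53 - 10/53-11/53-9/53 + 6/53
= 22/53

22/53


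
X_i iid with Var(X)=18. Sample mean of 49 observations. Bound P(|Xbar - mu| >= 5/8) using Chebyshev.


Var(Xbar) = Var(X)/n = 18/49
Chebyshev: P(|Xbar-mu| >= 5/8) <= Var(Xbar)/(5/8)^2 = (18/49)/(25/64) = 1152/1225

1152/1225


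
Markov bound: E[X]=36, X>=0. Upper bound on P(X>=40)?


Markov: P(X >= a) <= E[X]/a
P(X >= 40) <= 36/40 = 9/10

9/10


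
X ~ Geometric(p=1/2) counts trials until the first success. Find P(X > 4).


P(X > 4) = P(first 4 trials all fail) = (1-p)^4 = (1/2)^4 = 1/16

1/16


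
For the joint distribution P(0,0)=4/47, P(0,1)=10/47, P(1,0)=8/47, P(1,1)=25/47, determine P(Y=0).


P(Y=0) = P(0,0)+P(1,0) = 4/47 + 8/47 = 12/47

12/47


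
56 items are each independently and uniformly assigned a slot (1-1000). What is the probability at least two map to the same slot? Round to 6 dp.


P(all different) = prod((1000-i)/1000 for i=0..55) = 0.208189
P(at least one match) = 1 - 0.208189 = 0.791811

0.791811


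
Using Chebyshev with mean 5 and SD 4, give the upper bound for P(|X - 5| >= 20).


k = 20/4 = 5
Chebyshev: P(|X-mu| >= k*sigma) <= 1/k^2 = 1/5^2 = 1/25

1/25


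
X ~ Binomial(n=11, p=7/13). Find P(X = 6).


P(X=6) = C(11,6) * p^6 * (1-p)^5
= 462 * 117649/4826809 * 7776/371293
= 422655444288/1792160394037

422655444288/1792160394037


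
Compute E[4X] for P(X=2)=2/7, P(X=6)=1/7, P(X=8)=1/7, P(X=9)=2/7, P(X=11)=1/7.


E[4X] = sum(g(x)*P(x))
= 8*2/7 + 24*1/7 + 32*1/7 + 36*2/7 + 44*1/7
= 188/7

188/7


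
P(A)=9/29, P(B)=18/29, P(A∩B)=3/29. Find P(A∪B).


P(A∪B) = P(A) + P(B) - P(A∩B)
= 9/29 + 18/29 - 3/29 = 24/29

24/29


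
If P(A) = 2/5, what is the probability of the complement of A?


P(A') = 1 - P(A) = 1 - 2/5 = 3/5

3/5


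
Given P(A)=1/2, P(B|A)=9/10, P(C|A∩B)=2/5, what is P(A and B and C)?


P(A∩B∩C) = P(A) * P(B|A) * P(C|A∩B)
= 1/2 * 9/10 * 2/5
= 9/20 * 2/5 = 9/50

9/50


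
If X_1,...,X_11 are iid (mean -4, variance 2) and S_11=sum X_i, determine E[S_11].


E[S_n] = n*E[X_1] = 11*-4 = -44

-44


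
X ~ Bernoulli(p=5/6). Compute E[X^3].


For Bernoulli: X in {0,1}
E[X^3] = 0^3*(1-5/6) + 1^3*5/6 = 5/6

5/6


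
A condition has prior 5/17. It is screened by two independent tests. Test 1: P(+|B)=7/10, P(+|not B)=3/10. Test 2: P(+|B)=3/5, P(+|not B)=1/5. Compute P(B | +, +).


After test 1: P(+) = 7/10*5/17 + 3/10*12/17 = 71/170
P(B|+) = (7/34)/(71/170) = 35/71
After test 2 (use post1 as new prior): P(+) = 3/5*35/71 + 1/5*36/71 = 141/355
P(B|+,+) = (21/71)/(141/355) = 35/47

35/47


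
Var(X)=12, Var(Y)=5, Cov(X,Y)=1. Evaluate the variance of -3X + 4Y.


Var(-3X + 4Y) = (-3)^2*Var(X) + 4^2*Var(Y) + 2*(-3)*4*Cov(X,Y)
= 9*12 + 16*5 - 24*1
= 108 + 80 - 24 = 164

164


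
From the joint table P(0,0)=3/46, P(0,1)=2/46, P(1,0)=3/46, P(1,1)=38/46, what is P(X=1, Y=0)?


Read from table: P(X=1, Y=0) = 3/46

3/46


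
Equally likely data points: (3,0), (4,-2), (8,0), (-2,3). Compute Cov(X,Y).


E[X]=13/4, E[Y]=1/4, E[XY]=-7/2
Cov(X,Y) = E[XY] - E[X]E[Y] = -7/2 - 13/4*1/4 = -69/16

-69/16


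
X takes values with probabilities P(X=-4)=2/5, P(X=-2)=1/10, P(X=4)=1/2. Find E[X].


E[X] = sum(x * P(x))
= -4*2/5 - 2*1/10 + 4*1/2
= 1/5

1/5


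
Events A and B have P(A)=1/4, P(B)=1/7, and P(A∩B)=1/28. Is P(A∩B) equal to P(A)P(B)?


P(A)*P(B) = 1/4*1/7 = 1/28
P(A∩B) = 1/28, which equals P(A)P(B), so independent

Yes, A and B are independent


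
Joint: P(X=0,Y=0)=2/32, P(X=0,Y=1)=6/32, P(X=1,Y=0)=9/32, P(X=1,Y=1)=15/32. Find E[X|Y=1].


P(Y=1) = 21/32
E[X|Y=1] = (0*6 + 1*15)/21 = 15/21 = 5/7

5/7


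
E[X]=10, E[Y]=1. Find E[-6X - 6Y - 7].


E[-6X - 6Y - 7] = -6*E[X] - 6*E[Y] - 7
= (-6)*(10) + (-6)*(1) + (-7)
= -60 - 6 - 7 = -73

-73


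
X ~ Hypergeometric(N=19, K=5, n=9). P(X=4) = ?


P(X=4) = C(5,4)*C(14,5) / C(19,9)
= 5*2002 / 92378
= 10010/92378 = 35/323

35/323


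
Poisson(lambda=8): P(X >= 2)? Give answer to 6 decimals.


P(X>=2) = 1 - P(X<=1) = 1 - (e^(-8)*8^0/0! + e^(-8)*8^1/1!)
≈ 1 - (0.0003354626 + 0.0026837010)
= 1 - 0.0030191636 = 0.9969808364
≈ 0.996981

0.996981


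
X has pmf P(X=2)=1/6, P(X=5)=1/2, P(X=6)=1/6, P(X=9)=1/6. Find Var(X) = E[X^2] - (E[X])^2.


E[X] = 16/3, E[X^2] = 98/3
Var(X) = E[X^2] - (E[X])^2 = 98/3 - (16/3)^2 = 38/9

38/9


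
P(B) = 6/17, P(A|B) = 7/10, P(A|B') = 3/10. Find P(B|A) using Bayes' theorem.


P(A) = P(A|B)P(B) + P(A|B')P(B') = 7/10*6/17 + 3/10*11/17 = 15/34
P(B|A) = P(A|B)P(B)/P(A) = (21/85)/(15/34) = 14/25

14/25


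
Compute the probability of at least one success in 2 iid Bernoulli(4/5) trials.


P(at least one) = 1 - P(none)
P(none) = (1 - 4/5)^2 = (1/5)^2 = 1/25
P(at least one) = 1 - 1/25 = 24/25

24/25


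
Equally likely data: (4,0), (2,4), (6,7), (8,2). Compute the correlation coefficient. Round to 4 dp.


Cov(X,Y) = 0.2500, Var(X) = 5.0000, Var(Y) = 6.6875
rho = Cov/(sqrt(VarX)*sqrt(VarY)) = 0.0432

0.0432


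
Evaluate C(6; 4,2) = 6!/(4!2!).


6! = 720
Denominator: 4!=24 * 2!=2
Coefficient = 720 / 48 = 15

15


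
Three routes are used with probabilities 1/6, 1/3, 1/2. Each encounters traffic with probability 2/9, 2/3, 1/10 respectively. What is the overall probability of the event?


P(A) = P(A|B1)P(B1) + P(A|B2)P(B2) + P(A|B3)P(B3)
= 2/9*1/6 + 2/3*1/3 + 1/10*1/2
= 1/27 + 2/9 + 1/20 = 167/540

167/540


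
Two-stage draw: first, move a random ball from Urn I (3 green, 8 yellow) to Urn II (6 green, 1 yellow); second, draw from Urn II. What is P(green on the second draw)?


P(transfer green) = 3/11; P(transfer yellow) = 8/11
If green transferred: Urn II has 7 green of 8, so P(green|green moved) = 7/8
If yellow transferred: Urn II has 6 green of 8, so P(green|yellow moved) = 3/4
By total probability: P(green) = 3/11*7/8 + 8/11*3/4 = 69/88

69/88


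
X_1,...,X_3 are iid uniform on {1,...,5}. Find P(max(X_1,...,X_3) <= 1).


P(max <= 1) = P(all X_i <= 1) = (P(X_1 <= 1))^3
= (1/5)^3 = 1/125

1/125


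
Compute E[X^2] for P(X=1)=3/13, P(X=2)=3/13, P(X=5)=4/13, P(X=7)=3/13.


E[X^2] = sum(g(x)*P(x))
= 1*3/13 + 4*3/13 + 25*4/13 + 49*3/13
= 262/13

262/13


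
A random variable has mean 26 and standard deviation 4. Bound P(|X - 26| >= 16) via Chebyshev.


k = 16/4 = 4
Chebyshev: P(|X-mu| >= k*sigma) <= 1/k^2 = 1/4^2 = 1/16

1/16


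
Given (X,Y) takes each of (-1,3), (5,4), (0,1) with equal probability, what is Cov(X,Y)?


E[X]=4/3, E[Y]=8/3, E[XY]=17/3
Cov(X,Y) = E[XY] - E[X]E[Y] = 17/3 - 4/3*8/3 = 19/9

19/9


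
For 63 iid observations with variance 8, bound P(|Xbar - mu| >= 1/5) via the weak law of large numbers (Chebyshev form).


Var(Xbar) = Var(X)/n = 8/63
Chebyshev: P(|Xbar-mu| >= 1/5) <= Var(Xbar)/(1/5)^2 = (8/63)/(1/25) = 200/63
Bound exceeds 1, so trivial bound: 1

1


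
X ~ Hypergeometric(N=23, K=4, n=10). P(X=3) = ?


P(X=3) = C(4,3)*C(19,7) / C(23,10)
= 4*50388 / 1144066
= 201552/1144066 = 312/1771

312/1771


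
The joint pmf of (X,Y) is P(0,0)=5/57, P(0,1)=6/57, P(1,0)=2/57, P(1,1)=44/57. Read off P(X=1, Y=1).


Read from table: P(X=1, Y=1) = 44/57

44/57


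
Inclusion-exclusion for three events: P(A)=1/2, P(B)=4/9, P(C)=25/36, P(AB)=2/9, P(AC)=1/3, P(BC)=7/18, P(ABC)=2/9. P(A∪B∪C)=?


P(A∪B∪C) = P(A)+P(B)+P(C) - P(AB)-P(AC)-P(BC) + P(ABC)
= 1/2+4/9+25/36 - 2/9-1/3-7/18 + 2/9
= 11/12

11/12


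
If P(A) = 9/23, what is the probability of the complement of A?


P(A') = 1 - P(A) = 1 - 9/23 = 14/23

14/23


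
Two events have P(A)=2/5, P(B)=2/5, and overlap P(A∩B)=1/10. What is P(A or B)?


P(A∪B) = P(A) + P(B) - P(A∩B)
= 2/5 + 2/5 - 1/10 = 7/10

7/10


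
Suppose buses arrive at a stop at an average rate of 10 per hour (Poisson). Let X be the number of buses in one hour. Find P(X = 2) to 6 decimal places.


P(X=2) = e^(-10) * 10^2 / 2!
≈ 0.00004539992976 * 100 / 2
≈ 0.002270

0.002270


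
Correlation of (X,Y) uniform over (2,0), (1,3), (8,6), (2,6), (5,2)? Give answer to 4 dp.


Cov(X,Y) = 2.3600, Var(X) = 6.6400, Var(Y) = 5.4400
rho = Cov/(sqrt(VarX)*sqrt(VarY)) = 0.3927

0.3927


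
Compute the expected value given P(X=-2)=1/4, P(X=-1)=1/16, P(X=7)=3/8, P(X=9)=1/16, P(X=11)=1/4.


E[X] = sum(x * P(x))
= -2*1/4 - 1*1/16 + 7*3/8 + 9*1/16 + 11*1/4
= 43/8

43/8


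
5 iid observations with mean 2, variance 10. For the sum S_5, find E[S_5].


E[S_n] = n*E[X_1] = 5*2 = 10

10


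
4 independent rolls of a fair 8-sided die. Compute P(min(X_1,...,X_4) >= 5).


P(min >= 5) = P(all X_i >= 5) = (P(X_1 >= 5))^4
= (4/8)^4 = (1/2)^4 = 1/16

1/16


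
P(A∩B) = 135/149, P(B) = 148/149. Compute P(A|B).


P(A|B) = P(A∩B)/P(B) = (135/149)/(148/149) = 135/148

135/148


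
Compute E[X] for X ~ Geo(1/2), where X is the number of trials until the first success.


For geometric (trials until first success), E[X] = 1/p = 1/(1/2) = 2

2


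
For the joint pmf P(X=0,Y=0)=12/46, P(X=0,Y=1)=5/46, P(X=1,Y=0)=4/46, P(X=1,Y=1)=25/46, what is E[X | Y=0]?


P(Y=0) = 16/46
E[X|Y=0] = (0*12 + 1*4)/16 = 4/16 = 1/4

1/4


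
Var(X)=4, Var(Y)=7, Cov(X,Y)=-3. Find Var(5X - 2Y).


Var(5X - 2Y) = 5^2*Var(X) + (-2)^2*Var(Y) + 2*5*(-2)*Cov(X,Y)
= 25*4 + 4*7 - 20*(-3)
= 100 + 28 + 60 = 188

188


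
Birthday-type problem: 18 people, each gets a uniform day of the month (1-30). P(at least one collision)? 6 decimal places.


P(all different) = prod((30-i)/30 for i=0..17) = 0.001429
P(at least one match) = 1 - 0.001429 = 0.998571

0.998571


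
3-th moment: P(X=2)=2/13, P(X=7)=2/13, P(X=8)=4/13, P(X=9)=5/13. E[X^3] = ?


E[X^3] = sum(x^3 * P(x))
= 8*2/13 + 343*2/13 + 512*4/13 + 729*5/13
= 6395/13

6395/13


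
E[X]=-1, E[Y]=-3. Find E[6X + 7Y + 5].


E[6X + 7Y + 5] = 6*E[X] + 7*E[Y] + 5
= (6)*(-1) + (7)*(-3) + (5)
= -6 - 21 + 5 = -22

-22


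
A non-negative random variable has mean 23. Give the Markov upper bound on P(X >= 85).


Markov: P(X >= a) <= E[X]/a
P(X >= 85) <= 23/85

23/85


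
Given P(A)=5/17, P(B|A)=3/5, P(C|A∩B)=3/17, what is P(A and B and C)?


P(A∩B∩C) = P(A) * P(B|A) * P(C|A∩B)
= 5/17 * 3/5 * 3/17
= 3/17 * 3/17 = 9/289

9/289


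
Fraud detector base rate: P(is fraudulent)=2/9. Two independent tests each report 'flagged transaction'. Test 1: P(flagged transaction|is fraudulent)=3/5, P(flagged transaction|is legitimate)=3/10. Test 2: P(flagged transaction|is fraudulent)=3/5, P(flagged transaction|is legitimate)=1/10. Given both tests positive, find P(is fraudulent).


After test 1: P(+) = 3/5*2/9 + 3/10*7/9 = 11/30
P(B|+) = (2/15)/(11/30) = 4/11
After test 2 (use post1 as new prior): P(+) = 3/5*4/11 + 1/10*7/11 = 31/110
P(B|+,+) = (12/55)/(31/110) = 24/31

24/31


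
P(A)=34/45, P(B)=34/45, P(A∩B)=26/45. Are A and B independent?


P(A)*P(B) = 34/45*34/45 = 1156/2025
P(A∩B) = 26/45 != 1156/2025, so not independent

No, A and B are not independent


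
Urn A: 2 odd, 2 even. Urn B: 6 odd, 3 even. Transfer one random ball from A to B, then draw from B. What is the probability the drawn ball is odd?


P(transfer odd) = 2/4 = 1/2; P(transfer even) = 1/2
If odd transferred: Urn II has 7 odd of 10, so P(odd|odd moved) = 7/10
If even transferred: Urn II has 6 odd of 10, so P(odd|even moved) = 3/5
By total probability: P(odd) = 1/2*7/10 + 1/2*3/5 = 13/20

13/20


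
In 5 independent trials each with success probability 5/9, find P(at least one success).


P(at least one) = 1 - P(none)
P(none) = (1 - 5/9)^5 = (4/9)^5 = 1024/59049
P(at least one) = 1 - 1024/59049 = 58025/59049

58025/59049


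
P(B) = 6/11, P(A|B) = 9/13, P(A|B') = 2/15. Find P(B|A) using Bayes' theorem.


P(A) = P(A|B)P(B) + P(A|B')P(B') = 9/13*6/11 + 2/15*5/11 = 188/429
P(B|A) = P(A|B)P(B)/P(A) = (54/143)/(188/429) = 81/94

81/94


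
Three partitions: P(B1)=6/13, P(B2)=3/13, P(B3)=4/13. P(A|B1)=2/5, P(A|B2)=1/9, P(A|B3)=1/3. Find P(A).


P(A) = P(A|B1)P(B1) + P(A|B2)P(B2) + P(A|B3)P(B3)
= 2/5*6/13 + 1/9*3/13 + 1/3*4/13
= 12/65 + 1/39 + 4/39 = 61/195

61/195


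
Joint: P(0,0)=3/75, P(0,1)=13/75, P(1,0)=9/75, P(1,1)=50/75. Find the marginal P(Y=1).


P(Y=1) = P(0,1)+P(1,1) = 13/75 + 50/75 = 63/75 = 21/25

21/25


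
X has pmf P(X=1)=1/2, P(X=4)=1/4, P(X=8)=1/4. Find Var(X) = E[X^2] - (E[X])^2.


E[X] = 7/2, E[X^2] = 41/2
Var(X) = E[X^2] - (E[X])^2 = 41/2 - (7/2)^2 = 33/4

33/4


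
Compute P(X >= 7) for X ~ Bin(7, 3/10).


P(X>=7) = P(X=7)
= 2187/10000000
= 2187/10000000

2187/10000000


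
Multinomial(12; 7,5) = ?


12! = 479001600
Denominator: 7!=5040 * 5!=120
Coefficient = 479001600 / 604800 = 792

792


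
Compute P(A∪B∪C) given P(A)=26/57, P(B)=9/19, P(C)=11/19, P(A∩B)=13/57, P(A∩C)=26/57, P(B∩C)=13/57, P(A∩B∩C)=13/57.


P(A∪B∪C) = P(A)+P(B)+P(C) - P(AB)-P(AC)-P(BC) + P(ABC)
= 26/57+9/19+11/19 - 13/57-26/57-13/57 + 13/57
= 47/57

47/57


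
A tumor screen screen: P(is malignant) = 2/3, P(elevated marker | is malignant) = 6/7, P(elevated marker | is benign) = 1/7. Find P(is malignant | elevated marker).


P(A) = P(A|B)P(B) + P(A|B')P(B') = 6/7*2/3 + 1/7*1/3 = 13/21
P(B|A) = P(A|B)P(B)/P(A) = (4/7)/(13/21) = 12/13

12/13


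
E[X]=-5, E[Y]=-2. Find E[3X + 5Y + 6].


E[3X + 5Y + 6] = 3*E[X] + 5*E[Y] + 6
= (3)*(-5) + (5)*(-2) + (6)
= -15 - 10 + 6 = -19

-19


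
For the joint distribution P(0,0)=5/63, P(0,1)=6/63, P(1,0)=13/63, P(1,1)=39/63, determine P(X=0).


P(X=0) = P(0,0)+P(0,1) = 5/63 + 6/63 = 11/63

11/63


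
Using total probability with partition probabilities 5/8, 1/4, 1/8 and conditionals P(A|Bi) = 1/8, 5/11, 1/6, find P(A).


P(A) = P(A|B1)P(B1) + P(A|B2)P(B2) + P(A|B3)P(B3)
= 1/8*5/8 + 5/11*1/4 + 1/6*1/8
= 5/64 + 5/44 + 1/48 = 449/2112

449/2112


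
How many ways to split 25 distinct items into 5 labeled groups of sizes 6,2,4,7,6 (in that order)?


25! = 15511210043330985984000000
Denominator: 6!=720 * 2!=2 * 4!=24 * 7!=5040 * 6!=720
Coefficient = 15511210043330985984000000 / 125411328000 = 123682687128000

123682687128000


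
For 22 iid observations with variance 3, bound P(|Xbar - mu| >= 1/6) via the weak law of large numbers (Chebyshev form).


Var(Xbar) = Var(X)/n = 3/22
Chebyshev: P(|Xbar-mu| >= 1/6) <= Var(Xbar)/(1/6)^2 = (3/22)/(1/36) = 54/11
Bound exceeds 1, so trivial bound: 1

1


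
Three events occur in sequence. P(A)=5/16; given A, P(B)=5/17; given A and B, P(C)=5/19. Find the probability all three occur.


P(A∩B∩C) = P(A) * P(B|A) * P(C|A∩B)
= 5/16 * 5/17 * 5/19
= 25/272 * 5/19 = 125/5168

125/5168


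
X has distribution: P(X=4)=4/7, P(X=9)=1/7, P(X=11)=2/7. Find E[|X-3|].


E[|X-3|] = sum(g(x)*P(x))
= 1*4/7 + 6*1/7 + 8*2/7
= 26/7

26/7


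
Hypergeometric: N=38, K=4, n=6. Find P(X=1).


P(X=1) = C(4,1)*C(34,5) / C(38,6)
= 4*278256 / 2760681
= 1113024/2760681 = 1984/4921

1984/4921


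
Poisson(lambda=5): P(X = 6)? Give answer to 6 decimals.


P(X=6) = e^(-5) * 5^6 / 6!
≈ 0.006737946999 * 15625 / 720
≈ 0.146223

0.146223


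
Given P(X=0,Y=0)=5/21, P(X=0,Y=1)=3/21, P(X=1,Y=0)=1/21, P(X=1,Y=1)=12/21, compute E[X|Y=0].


P(Y=0) = 6/21
E[X|Y=0] = (0*5 + 1*1)/6 = 1/6

1/6


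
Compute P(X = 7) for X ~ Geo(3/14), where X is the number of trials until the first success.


P(X=7) = (1-p)^6 * p = (11/14)^6 * 3/14
= 1771561/7529536 * 3/14 = 5314683/105413504

5314683/105413504


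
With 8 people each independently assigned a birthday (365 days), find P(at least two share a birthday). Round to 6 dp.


P(all different) = prod((365-i)/365 for i=0..7) = 0.925665
P(at least one match) = 1 - 0.925665 = 0.074335

0.074335


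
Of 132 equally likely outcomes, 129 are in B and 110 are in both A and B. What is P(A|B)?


P(A|B) = P(A∩B)/P(B) = (110/132)/(129/132) = 110/129

110/129


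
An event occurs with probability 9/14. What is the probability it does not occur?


P(A') = 1 - P(A) = 1 - 9/14 = 5/14

5/14


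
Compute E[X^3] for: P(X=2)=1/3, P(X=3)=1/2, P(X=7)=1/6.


E[X^3] = sum(x^3 * P(x))
= 8*1/3 + 27*1/2 + 343*1/6
= 220/3

220/3


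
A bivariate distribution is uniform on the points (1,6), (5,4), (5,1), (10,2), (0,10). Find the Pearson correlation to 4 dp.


Cov(X,Y) = -9.1200, Var(X) = 12.5600, Var(Y) = 10.2400
rho = Cov/(sqrt(VarX)*sqrt(VarY)) = -0.8042

-0.8042


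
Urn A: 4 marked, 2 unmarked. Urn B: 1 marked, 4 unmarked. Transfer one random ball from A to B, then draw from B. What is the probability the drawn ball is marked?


P(transfer marked) = 4/6 = 2/3; P(transfer unmarked) = 1/3
If marked transferred: Urn II has 2 marked of 6, so P(marked|marked moved) = 1/3
If unmarked transferred: Urn II has 1 marked of 6, so P(marked|unmarked moved) = 1/6
By total probability: P(marked) = 2/3*1/3 + 1/3*1/6 = 5/18

5/18


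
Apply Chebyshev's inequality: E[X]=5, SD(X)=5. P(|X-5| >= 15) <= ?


k = 15/5 = 3
Chebyshev: P(|X-mu| >= k*sigma) <= 1/k^2 = 1/3^2 = 1/9

1/9


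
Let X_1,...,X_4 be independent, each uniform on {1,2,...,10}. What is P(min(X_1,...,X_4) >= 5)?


P(min >= 5) = P(all X_i >= 5) = (P(X_1 >= 5))^4
= (6/10)^4 = (3/5)^4 = 81/625

81/625


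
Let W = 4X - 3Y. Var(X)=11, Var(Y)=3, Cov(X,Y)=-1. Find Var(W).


Var(4X - 3Y) = 4^2*Var(X) + (-3)^2*Var(Y) + 2*4*(-3)*Cov(X,Y)
= 16*11 + 9*3 - 24*(-1)
= 176 + 27 + 24 = 227

227


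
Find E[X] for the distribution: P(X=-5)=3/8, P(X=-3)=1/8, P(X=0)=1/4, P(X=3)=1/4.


E[X] = sum(x * P(x))
= -5*3/8 - 3*1/8 + 0*1/4 + 3*1/4
= -3/2

-3/2


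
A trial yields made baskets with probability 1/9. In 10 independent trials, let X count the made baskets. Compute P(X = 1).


P(X=1) = C(10,1) * p^1 * (1-p)^9
= 10 * 1/9 * 134217728/387420489
= 1342177280/3486784401

1342177280/3486784401


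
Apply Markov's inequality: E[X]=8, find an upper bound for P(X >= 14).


Markov: P(X >= a) <= E[X]/a
P(X >= 14) <= 8/14 = 4/7

4/7


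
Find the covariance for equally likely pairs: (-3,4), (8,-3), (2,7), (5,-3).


E[X]=3, E[Y]=5/4, E[XY]=-37/4
Cov(X,Y) = E[XY] - E[X]E[Y] = -37/4 - 3*5/4 = -13

-13


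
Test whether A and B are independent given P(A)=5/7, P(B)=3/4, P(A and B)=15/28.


P(A)*P(B) = 5/7*3/4 = 15/28
P(A∩B) = 15/28, which equals P(A)P(B), so independent

Yes, A and B are independent


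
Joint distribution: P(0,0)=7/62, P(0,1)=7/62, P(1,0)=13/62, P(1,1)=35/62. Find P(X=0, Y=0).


Read from table: P(X=0, Y=0) = 7/62

7/62


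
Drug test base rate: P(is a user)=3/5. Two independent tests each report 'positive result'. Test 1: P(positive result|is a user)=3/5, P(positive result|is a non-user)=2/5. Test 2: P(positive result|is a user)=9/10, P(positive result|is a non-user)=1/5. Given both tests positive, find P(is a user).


After test 1: P(+) = 3/5*3/5 + 2/5*2/5 = 13/25
P(B|+) = (9/25)/(13/25) = 9/13
After test 2 (use post1 as new prior): P(+) = 9/10*9/13 + 1/5*4/13 = 89/130
P(B|+,+) = (81/130)/(89/130) = 81/89

81/89


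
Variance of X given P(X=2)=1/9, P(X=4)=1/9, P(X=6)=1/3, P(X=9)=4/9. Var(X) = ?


E[X] = 20/3, E[X^2] = 452/9
Var(X) = E[X^2] - (E[X])^2 = 452/9 - (20/3)^2 = 52/9

52/9


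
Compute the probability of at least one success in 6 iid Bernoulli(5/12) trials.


P(at least one) = 1 - P(none)
P(none) = (1 - 5/12)^6 = (7/12)^6 = 117649/2985984
P(at least one) = 1 - 117649/2985984 = 2868335/2985984

2868335/2985984


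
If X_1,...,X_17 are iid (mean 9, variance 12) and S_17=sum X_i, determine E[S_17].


E[S_n] = n*E[X_1] = 17*9 = 153

153


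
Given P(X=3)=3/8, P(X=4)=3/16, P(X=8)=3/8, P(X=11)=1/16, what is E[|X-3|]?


E[|X-3|] = sum(g(x)*P(x))
= 0*3/8 + 1*3/16 + 5*3/8 + 8*1/16
= 41/16

41/16


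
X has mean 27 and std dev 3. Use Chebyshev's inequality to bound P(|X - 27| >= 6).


k = 6/3 = 2
Chebyshev: P(|X-mu| >= k*sigma) <= 1/k^2 = 1/2^2 = 1/4

1/4


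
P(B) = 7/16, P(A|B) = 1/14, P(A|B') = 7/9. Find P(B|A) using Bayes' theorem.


P(A) = P(A|B)P(B) + P(A|B')P(B') = 1/14*7/16 + 7/9*9/16 = 15/32
P(B|A) = P(A|B)P(B)/P(A) = (1/32)/(15/32) = 1/15

1/15


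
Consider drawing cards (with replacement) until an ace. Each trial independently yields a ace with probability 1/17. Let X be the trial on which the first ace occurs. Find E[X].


For geometric (trials until first success), E[X] = 1/p = 1/(1/17) = 17

17


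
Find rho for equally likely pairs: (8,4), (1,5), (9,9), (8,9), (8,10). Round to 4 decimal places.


Cov(X,Y) = 3.6800, Var(X) = 8.5600, Var(Y) = 5.8400
rho = Cov/(sqrt(VarX)*sqrt(VarY)) = 0.5205

0.5205


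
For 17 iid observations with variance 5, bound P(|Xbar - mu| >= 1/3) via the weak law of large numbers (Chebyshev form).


Var(Xbar) = Var(X)/n = 5/17
Chebyshev: P(|Xbar-mu| >= 1/3) <= Var(Xbar)/(1/3)^2 = (5/17)/(1/9) = 45/17
Bound exceeds 1, so trivial bound: 1

1


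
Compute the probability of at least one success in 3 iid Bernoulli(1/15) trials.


P(at least one) = 1 - P(none)
P(none) = (1 - 1/15)^3 = (14/15)^3 = 2744/3375
P(at least one) = 1 - 2744/3375 = 631/3375

631/3375


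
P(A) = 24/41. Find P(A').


P(A') = 1 - P(A) = 1 - 24/41 = 17/41

17/41


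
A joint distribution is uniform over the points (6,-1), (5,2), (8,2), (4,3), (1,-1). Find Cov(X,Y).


E[X]=24/5, E[Y]=1, E[XY]=31/5
Cov(X,Y) = E[XY] - E[X]E[Y] = 31/5 - 24/5*1 = 7/5

7/5


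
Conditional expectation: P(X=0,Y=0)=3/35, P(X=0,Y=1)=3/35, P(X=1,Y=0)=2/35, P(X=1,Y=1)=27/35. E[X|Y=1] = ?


P(Y=1) = 30/35
E[X|Y=1] = (0*3 + 1*27)/30 = 27/30 = 9/10

9/10


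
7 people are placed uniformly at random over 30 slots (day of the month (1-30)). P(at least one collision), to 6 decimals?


P(all different) = prod((30-i)/30 for i=0..6) = 0.469156
P(at least one match) = 1 - 0.469156 = 0.530844

0.530844


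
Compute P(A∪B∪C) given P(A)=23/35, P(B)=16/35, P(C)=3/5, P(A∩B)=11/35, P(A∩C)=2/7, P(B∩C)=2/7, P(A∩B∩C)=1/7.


P(A∪B∪C) = P(A)+P(B)+P(C) - P(AB)-P(AC)-P(BC) + P(ABC)
= 23/35+16/35+3/5 - 11/35-2/7-2/7 + 1/7
= 34/35

34/35


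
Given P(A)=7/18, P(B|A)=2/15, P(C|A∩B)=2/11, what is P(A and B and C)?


P(A∩B∩C) = P(A) * P(B|A) * P(C|A∩B)
= 7/18 * 2/15 * 2/11
= 7/135 * 2/11 = 14/1485

14/1485


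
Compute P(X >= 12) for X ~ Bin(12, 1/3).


P(X>=12) = P(X=12)
= 1/531441
= 1/531441

1/531441


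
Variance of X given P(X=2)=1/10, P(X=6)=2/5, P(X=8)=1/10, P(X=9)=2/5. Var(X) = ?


E[X] = 7, E[X^2] = 268/5
Var(X) = E[X^2] - (E[X])^2 = 268/5 - (7)^2 = 23/5

23/5


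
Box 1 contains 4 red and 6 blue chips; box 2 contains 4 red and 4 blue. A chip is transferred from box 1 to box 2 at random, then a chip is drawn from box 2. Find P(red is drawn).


P(transfer red) = 4/10 = 2/5; P(transfer blue) = 3/5
If red transferred: Urn II has 5 red of 9, so P(red|red moved) = 5/9
If blue transferred: Urn II has 4 red of 9, so P(red|blue moved) = 4/9
By total probability: P(red) = 2/5*5/9 + 3/5*4/9 = 22/45

22/45


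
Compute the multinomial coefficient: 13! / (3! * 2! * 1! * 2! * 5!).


13! = 6227020800
Denominator: 3!=6 * 2!=2 * 1!=1 * 2!=2 * 5!=120
Coefficient = 6227020800 / 2880 = 2162160

2162160


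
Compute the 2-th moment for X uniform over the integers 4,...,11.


E[X^2] = (1/8) * sum(x^2 for x=4..11)
= 492/8 = 123/2

123/2


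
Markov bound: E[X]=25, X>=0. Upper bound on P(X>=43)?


Markov: P(X >= a) <= E[X]/a
P(X >= 43) <= 25/43

25/43


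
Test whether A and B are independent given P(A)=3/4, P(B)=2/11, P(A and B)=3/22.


P(A)*P(B) = 3/4*2/11 = 3/22
P(A∩B) = 3/22, which equals P(A)P(B), so independent

Yes, A and B are independent


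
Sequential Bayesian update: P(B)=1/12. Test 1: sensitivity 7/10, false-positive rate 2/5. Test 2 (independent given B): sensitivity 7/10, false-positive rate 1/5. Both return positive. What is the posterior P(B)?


After test 1: P(+) = 7/10*1/12 + 2/5*11/12 = 17/40
P(B|+) = (7/120)/(17/40) = 7/51
After test 2 (use post1 as new prior): P(+) = 7/10*7/51 + 1/5*44/51 = 137/510
P(B|+,+) = (49/510)/(137/510) = 49/137

49/137


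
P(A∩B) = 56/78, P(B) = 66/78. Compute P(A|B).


P(A|B) = P(A∩B)/P(B) = (56/78)/(66/78) = 56/66 = 28/33

28/33


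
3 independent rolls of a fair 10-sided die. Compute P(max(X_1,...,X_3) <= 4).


P(max <= 4) = P(all X_i <= 4) = (P(X_1 <= 4))^3
= (4/10)^3 = (2/5)^3 = 8/125

8/125


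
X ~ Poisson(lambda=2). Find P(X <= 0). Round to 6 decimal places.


P(X<=0) = e^(-2)*2^0/0!
≈ 0.1353352832
≈ 0.135335

0.135335


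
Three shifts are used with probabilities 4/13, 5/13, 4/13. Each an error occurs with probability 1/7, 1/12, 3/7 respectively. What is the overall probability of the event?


P(A) = P(A|B1)P(B1) + P(A|B2)P(B2) + P(A|B3)P(B3)
= 1/7*4/13 + 1/12*5/13 + 3/7*4/13
= 4/91 + 5/156 + 12/91 = 227/1092

227/1092


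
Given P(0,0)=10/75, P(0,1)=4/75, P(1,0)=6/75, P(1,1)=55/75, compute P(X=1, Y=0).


Read from table: P(X=1, Y=0) = 6/75 = 2/25

2/25


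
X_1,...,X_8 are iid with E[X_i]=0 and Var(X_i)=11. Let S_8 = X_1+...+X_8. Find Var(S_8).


By independence, Var(S_n) = n*Var(X_1) = 8*11 = 88

88


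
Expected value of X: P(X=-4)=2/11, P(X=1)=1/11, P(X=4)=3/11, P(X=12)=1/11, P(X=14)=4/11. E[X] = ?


E[X] = sum(x * P(x))
= -4*2/11 + 1*1/11 + 4*3/11 + 12*1/11 + 14*4/11
= 73/11

73/11


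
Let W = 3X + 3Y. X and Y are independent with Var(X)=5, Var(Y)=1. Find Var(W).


Independence => Cov(X,Y)=0
Var(3X + 3Y) = 3^2*Var(X) + 3^2*Var(Y)
= 9*5 + 9*1 = 54

54


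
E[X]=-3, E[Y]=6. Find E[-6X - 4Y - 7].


E[-6X - 4Y - 7] = -6*E[X] - 4*E[Y] - 7
= (-6)*(-3) + (-4)*(6) + (-7)
= 18 - 24 - 7 = -13

-13


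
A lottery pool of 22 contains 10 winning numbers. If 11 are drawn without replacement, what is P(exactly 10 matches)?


P(X=10) = C(10,10)*C(12,1) / C(22,11)
= 1*12 / 705432
= 12/705432 = 1/58786

1/58786


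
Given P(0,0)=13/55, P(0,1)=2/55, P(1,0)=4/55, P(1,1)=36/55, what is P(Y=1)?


P(Y=1) = P(0,1)+P(1,1) = 2/55 + 36/55 = 38/55

38/55


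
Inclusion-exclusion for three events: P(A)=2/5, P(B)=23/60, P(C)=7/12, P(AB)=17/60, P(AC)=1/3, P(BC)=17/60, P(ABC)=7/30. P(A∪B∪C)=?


P(A∪B∪C) = P(A)+P(B)+P(C) - P(AB)-P(AC)-P(BC) + P(ABC)
= 2/5+23/60+7/12 - 17/60-1/3-17/60 + 7/30
= 7/10

7/10


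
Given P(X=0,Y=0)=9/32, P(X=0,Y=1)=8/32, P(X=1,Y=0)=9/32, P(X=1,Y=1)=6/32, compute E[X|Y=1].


P(Y=1) = 14/32
E[X|Y=1] = (0*8 + 1*6)/14 = 6/14 = 3/7

3/7


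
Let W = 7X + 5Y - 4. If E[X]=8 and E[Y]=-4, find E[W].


E[7X + 5Y - 4] = 7*E[X] + 5*E[Y] - 4
= (7)*(8) + (5)*(-4) + (-4)
= 56 - 20 - 4 = 32

32


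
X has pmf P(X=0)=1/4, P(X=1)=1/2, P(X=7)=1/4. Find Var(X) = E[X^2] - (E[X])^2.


E[X] = 9/4, E[X^2] = 51/4
Var(X) = E[X^2] - (E[X])^2 = 51/4 - (9/4)^2 = 123/16

123/16


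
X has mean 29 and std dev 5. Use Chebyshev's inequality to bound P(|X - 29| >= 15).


k = 15/5 = 3
Chebyshev: P(|X-mu| >= k*sigma) <= 1/k^2 = 1/3^2 = 1/9

1/9


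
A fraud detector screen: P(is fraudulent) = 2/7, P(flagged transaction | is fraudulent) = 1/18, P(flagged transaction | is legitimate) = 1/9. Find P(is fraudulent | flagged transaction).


P(A) = P(A|B)P(B) + P(A|B')P(B') = 1/18*2/7 + 1/9*5/7 = 2/21
P(B|A) = P(A|B)P(B)/P(A) = (1/63)/(2/21) = 1/6

1/6
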